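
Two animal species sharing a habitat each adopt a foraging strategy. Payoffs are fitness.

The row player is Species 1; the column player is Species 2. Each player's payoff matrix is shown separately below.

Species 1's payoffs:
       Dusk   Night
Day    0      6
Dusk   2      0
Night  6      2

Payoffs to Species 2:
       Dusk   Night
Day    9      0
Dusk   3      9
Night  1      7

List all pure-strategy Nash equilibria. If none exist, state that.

For each player, find the best response to each opponent profile; mutual best responses are the pure NE.
Species 1 against Dusk: payoffs 0, 2, 6 → best response Night.
Species 1 against Night: payoffs 6, 0, 2 → best response Day.
Species 2 against Day: payoffs 9, 0 → best response Dusk.
Species 2 against Dusk: payoffs 3, 9 → best response Night.
Species 2 against Night: payoffs 1, 7 → best response Night.
No profile is a mutual best response for all players.

There is no pure-strategy Nash equilibrium.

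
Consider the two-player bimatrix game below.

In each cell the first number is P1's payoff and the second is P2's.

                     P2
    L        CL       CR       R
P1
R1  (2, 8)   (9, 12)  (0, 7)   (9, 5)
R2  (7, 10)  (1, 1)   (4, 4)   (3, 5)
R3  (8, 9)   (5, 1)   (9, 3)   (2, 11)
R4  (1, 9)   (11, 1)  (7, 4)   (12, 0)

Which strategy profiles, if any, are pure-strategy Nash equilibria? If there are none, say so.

This game has no pure Nash equilibrium.

Check each profile: it is a Nash equilibrium iff no player can strictly gain by switching unilaterally.
(R1, L): P1 can switch to R2 (2 → 7). Not NE.
(R1, CL): P1 can switch to R4 (9 → 11). Not NE.
(R1, CR): P1 can switch to R2 (0 → 4). Not NE.
(R1, R): P1 can switch to R4 (9 → 12). Not NE.
(R2, L): P1 can switch to R3 (7 → 8). Not NE.
(R2, CL): P1 can switch to R1 (1 → 9). Not NE.
(R2, CR): P1 can switch to R3 (4 → 9). Not NE.
(R2, R): P1 can switch to R1 (3 → 9). Not NE.
(R3, L): P2 can switch to R (9 → 11). Not NE.
(R3, CL): P1 can switch to R1 (5 → 9). Not NE.
(The remaining 6 profiles each have a profitable deviation by the same check.)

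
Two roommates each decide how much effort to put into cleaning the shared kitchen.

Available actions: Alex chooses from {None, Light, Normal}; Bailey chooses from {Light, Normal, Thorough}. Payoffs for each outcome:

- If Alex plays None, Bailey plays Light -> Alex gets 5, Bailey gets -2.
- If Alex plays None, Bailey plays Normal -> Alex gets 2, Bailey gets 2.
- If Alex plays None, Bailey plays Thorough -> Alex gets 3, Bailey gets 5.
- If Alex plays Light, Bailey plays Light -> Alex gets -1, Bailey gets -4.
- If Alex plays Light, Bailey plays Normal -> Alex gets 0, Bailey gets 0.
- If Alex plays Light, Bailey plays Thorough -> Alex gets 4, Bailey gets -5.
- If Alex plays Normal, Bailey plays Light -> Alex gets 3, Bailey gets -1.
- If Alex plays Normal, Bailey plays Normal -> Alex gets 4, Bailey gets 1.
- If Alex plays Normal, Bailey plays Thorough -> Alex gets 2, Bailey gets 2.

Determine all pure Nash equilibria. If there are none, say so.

This game has no pure Nash equilibrium.

Alex against Light: payoffs 5, -1, 3 → best response None.
Alex against Normal: payoffs 2, 0, 4 → best response Normal.
Alex against Thorough: payoffs 3, 4, 2 → best response Light.
Bailey against None: payoffs -2, 2, 5 → best response Thorough.
Bailey against Light: payoffs -4, 0, -5 → best response Normal.
Bailey against Normal: payoffs -1, 1, 2 → best response Thorough.
No profile is a mutual best response for all players.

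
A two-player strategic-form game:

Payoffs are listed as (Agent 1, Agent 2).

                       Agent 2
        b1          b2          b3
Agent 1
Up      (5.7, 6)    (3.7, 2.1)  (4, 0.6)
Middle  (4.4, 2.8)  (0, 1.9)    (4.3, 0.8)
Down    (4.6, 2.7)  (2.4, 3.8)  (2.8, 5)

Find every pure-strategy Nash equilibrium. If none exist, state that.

The unique pure-strategy Nash equilibrium is (Up, b1).

(Up, b1): Agent 1 gets 5.7, best alternative 4.6; Agent 2 gets 6, best alternative 2.1. No profitable deviation — NE.
(Up, b2): Agent 2 can switch to b1 (2.1 → 6). Not NE.
(Up, b3): Agent 1 can switch to Middle (4 → 4.3). Not NE.
(Middle, b1): Agent 1 can switch to Up (4.4 → 5.7). Not NE.
(Middle, b2): Agent 1 can switch to Up (0 → 3.7). Not NE.
(Middle, b3): Agent 2 can switch to b1 (0.8 → 2.8). Not NE.
(Down, b1): Agent 1 can switch to Up (4.6 → 5.7). Not NE.
(Down, b2): Agent 1 can switch to Up (2.4 → 3.7). Not NE.
(Down, b3): Agent 1 can switch to Up (2.8 → 4). Not NE.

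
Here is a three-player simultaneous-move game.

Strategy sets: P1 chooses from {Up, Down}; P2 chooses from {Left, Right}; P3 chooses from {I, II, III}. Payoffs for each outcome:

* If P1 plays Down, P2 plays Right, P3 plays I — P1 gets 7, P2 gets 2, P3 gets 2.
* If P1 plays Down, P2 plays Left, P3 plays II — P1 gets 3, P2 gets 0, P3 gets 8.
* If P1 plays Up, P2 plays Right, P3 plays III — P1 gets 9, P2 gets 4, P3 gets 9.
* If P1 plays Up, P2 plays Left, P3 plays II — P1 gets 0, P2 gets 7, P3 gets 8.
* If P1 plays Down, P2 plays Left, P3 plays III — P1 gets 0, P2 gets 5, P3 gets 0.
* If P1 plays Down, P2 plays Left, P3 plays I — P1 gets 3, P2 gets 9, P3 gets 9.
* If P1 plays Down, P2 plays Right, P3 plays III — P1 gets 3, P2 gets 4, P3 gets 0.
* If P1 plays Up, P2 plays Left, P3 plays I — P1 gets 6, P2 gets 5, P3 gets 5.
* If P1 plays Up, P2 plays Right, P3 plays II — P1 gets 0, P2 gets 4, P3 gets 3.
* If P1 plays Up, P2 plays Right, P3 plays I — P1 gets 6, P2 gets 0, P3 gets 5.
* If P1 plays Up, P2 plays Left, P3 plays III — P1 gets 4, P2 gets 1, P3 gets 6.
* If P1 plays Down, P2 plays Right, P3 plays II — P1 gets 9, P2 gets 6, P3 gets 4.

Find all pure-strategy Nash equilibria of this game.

(Up, Left, I): P3 can switch to II (5 → 8). Not NE.
(Up, Left, II): P1 can switch to Down (0 → 3). Not NE.
(Up, Left, III): P2 can switch to Right (1 → 4). Not NE.
(Up, Right, I): P1 can switch to Down (6 → 7). Not NE.
(Up, Right, II): P1 can switch to Down (0 → 9). Not NE.
(Up, Right, III): P1 gets 9, best alternative 3; P2 gets 4, best alternative 1; P3 gets 9, best alternative 5. No profitable deviation — NE.
(Down, Left, I): P1 can switch to Up (3 → 6). Not NE.
(Down, Left, II): P2 can switch to Right (0 → 6). Not NE.
(Down, Left, III): P1 can switch to Up (0 → 4). Not NE.
(Down, Right, I): P2 can switch to Left (2 → 9). Not NE.
(Down, Right, II): P1 gets 9, best alternative 0; P2 gets 6, best alternative 0; P3 gets 4, best alternative 2. No profitable deviation — NE.
(Down, Right, III): P1 can switch to Up (3 → 9). Not NE.

Pure-strategy Nash equilibria: (Up, Right, III) and (Down, Right, II)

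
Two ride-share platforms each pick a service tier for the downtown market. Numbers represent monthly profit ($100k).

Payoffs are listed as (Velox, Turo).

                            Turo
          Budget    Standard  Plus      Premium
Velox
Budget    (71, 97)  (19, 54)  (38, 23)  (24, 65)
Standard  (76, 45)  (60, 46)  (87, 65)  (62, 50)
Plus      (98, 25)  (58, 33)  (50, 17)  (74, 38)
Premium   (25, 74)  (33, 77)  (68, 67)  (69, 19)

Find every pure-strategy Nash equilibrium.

Check each profile: it is a Nash equilibrium iff no player can strictly gain by switching unilaterally.
(Budget, Budget): Velox can switch to Standard (71 → 76). Not NE.
(Budget, Standard): Velox can switch to Standard (19 → 60). Not NE.
(Budget, Plus): Velox can switch to Standard (38 → 87). Not NE.
(Budget, Premium): Velox can switch to Standard (24 → 62). Not NE.
(Standard, Budget): Velox can switch to Plus (76 → 98). Not NE.
(Standard, Standard): Turo can switch to Plus (46 → 65). Not NE.
(Standard, Plus): Velox gets 87, best alternative 68; Turo gets 65, best alternative 50. No profitable deviation — NE.
(Standard, Premium): Velox can switch to Plus (62 → 74). Not NE.
(Plus, Budget): Turo can switch to Standard (25 → 33). Not NE.
(Plus, Standard): Velox can switch to Standard (58 → 60). Not NE.
(Plus, Plus): Velox can switch to Standard (50 → 87). Not NE.
(Plus, Premium): Velox gets 74, best alternative 69; Turo gets 38, best alternative 33. No profitable deviation — NE.
(Premium, Budget): Velox can switch to Budget (25 → 71). Not NE.
(Premium, Standard): Velox can switch to Standard (33 → 60). Not NE.
(The remaining 2 profiles each have a profitable deviation by the same check.)

The pure Nash equilibria are (Standard, Plus); (Plus, Premium).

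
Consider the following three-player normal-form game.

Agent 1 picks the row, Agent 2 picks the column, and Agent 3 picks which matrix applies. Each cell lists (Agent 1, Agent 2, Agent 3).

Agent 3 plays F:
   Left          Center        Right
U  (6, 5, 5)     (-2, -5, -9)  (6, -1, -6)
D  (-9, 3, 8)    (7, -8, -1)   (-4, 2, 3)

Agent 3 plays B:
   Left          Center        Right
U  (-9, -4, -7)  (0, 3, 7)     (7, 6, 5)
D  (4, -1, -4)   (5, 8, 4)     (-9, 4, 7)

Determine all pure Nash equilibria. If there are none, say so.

The pure Nash equilibria are (U, Left, F), (U, Right, B), (D, Center, B).

Agent 1 against (Left, F): payoffs 6, -9 → best response U.
Agent 1 against (Left, B): payoffs -9, 4 → best response D.
Agent 1 against (Center, F): payoffs -2, 7 → best response D.
Agent 1 against (Center, B): payoffs 0, 5 → best response D.
Agent 1 against (Right, F): payoffs 6, -4 → best response U.
Agent 1 against (Right, B): payoffs 7, -9 → best response U.
Agent 2 against (U, F): payoffs 5, -5, -1 → best response Left.
Agent 2 against (U, B): payoffs -4, 3, 6 → best response Right.
Agent 2 against (D, F): payoffs 3, -8, 2 → best response Left.
Agent 2 against (D, B): payoffs -1, 8, 4 → best response Center.
Agent 3 against (U, Left): payoffs 5, -7 → best response F.
Agent 3 against (U, Center): payoffs -9, 7 → best response B.
Agent 3 against (U, Right): payoffs -6, 5 → best response B.
Agent 3 against (D, Left): payoffs 8, -4 → best response F.
Agent 3 against (D, Center): payoffs -1, 4 → best response B.
Agent 3 against (D, Right): payoffs 3, 7 → best response B.
Mutual best responses: (U, Left, F); (U, Right, B); (D, Center, B).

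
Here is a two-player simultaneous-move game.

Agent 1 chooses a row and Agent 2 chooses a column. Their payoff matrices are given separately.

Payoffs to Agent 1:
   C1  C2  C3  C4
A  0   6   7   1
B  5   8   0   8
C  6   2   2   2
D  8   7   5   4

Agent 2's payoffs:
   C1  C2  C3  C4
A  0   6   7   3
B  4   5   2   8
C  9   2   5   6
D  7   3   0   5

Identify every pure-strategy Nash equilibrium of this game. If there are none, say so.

Agent 1 against C1: payoffs 0, 5, 6, 8 → best response D.
Agent 1 against C2: payoffs 6, 8, 2, 7 → best response B.
Agent 1 against C3: payoffs 7, 0, 2, 5 → best response A.
Agent 1 against C4: payoffs 1, 8, 2, 4 → best response B.
Agent 2 against A: payoffs 0, 6, 7, 3 → best response C3.
Agent 2 against B: payoffs 4, 5, 2, 8 → best response C4.
Agent 2 against C: payoffs 9, 2, 5, 6 → best response C1.
Agent 2 against D: payoffs 7, 3, 0, 5 → best response C1.
Mutual best responses: (A, C3); (B, C4); (D, C1).

Pure-strategy Nash equilibria: (A, C3) and (B, C4) and (D, C1)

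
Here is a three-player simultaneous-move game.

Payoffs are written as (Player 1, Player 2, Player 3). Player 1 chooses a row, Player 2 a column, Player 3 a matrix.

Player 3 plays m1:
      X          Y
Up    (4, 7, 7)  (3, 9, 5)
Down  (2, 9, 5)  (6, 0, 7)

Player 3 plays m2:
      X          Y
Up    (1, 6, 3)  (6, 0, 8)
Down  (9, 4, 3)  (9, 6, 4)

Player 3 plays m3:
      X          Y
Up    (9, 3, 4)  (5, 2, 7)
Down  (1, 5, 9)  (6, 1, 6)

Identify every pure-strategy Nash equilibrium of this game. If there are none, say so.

No pure-strategy Nash equilibrium.

Player 1 against (X, m1): payoffs 4, 2 → best response Up.
Player 1 against (X, m2): payoffs 1, 9 → best response Down.
Player 1 against (X, m3): payoffs 9, 1 → best response Up.
Player 1 against (Y, m1): payoffs 3, 6 → best response Down.
Player 1 against (Y, m2): payoffs 6, 9 → best response Down.
Player 1 against (Y, m3): payoffs 5, 6 → best response Down.
Player 2 against (Up, m1): payoffs 7, 9 → best response Y.
Player 2 against (Up, m2): payoffs 6, 0 → best response X.
Player 2 against (Up, m3): payoffs 3, 2 → best response X.
Player 2 against (Down, m1): payoffs 9, 0 → best response X.
Player 2 against (Down, m2): payoffs 4, 6 → best response Y.
Player 2 against (Down, m3): payoffs 5, 1 → best response X.
Player 3 against (Up, X): payoffs 7, 3, 4 → best response m1.
Player 3 against (Up, Y): payoffs 5, 8, 7 → best response m2.
Player 3 against (Down, X): payoffs 5, 3, 9 → best response m3.
Player 3 against (Down, Y): payoffs 7, 4, 6 → best response m1.
No profile is a mutual best response for all players.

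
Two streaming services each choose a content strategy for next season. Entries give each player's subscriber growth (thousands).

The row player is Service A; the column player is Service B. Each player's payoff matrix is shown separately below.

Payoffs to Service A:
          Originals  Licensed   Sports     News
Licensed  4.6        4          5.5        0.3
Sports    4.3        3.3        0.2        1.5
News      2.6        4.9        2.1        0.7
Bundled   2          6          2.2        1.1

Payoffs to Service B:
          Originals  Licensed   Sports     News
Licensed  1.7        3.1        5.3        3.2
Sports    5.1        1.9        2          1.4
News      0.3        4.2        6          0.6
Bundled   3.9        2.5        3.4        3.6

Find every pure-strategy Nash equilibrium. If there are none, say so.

(Licensed, Originals): Service B can switch to Licensed (1.7 → 3.1). Not NE.
(Licensed, Licensed): Service A can switch to News (4 → 4.9). Not NE.
(Licensed, Sports): Service A gets 5.5, best alternative 2.2; Service B gets 5.3, best alternative 3.2. No profitable deviation — NE.
(Licensed, News): Service A can switch to Sports (0.3 → 1.5). Not NE.
(Sports, Originals): Service A can switch to Licensed (4.3 → 4.6). Not NE.
(Sports, Licensed): Service A can switch to Licensed (3.3 → 4). Not NE.
(Sports, Sports): Service A can switch to Licensed (0.2 → 5.5). Not NE.
(Sports, News): Service B can switch to Originals (1.4 → 5.1). Not NE.
(News, Originals): Service A can switch to Licensed (2.6 → 4.6). Not NE.
(News, Licensed): Service A can switch to Bundled (4.9 → 6). Not NE.
(News, Sports): Service A can switch to Licensed (2.1 → 5.5). Not NE.
(The remaining 5 profiles each have a profitable deviation by the same check.)

(Licensed, Sports)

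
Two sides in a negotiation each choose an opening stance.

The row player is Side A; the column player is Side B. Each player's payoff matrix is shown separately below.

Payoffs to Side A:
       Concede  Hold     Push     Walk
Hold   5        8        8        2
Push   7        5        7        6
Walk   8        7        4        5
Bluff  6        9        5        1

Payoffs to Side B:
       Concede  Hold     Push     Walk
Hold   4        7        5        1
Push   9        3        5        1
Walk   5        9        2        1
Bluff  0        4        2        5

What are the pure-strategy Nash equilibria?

(Hold, Concede): Side A can switch to Push (5 → 7). Not NE.
(Hold, Hold): Side A can switch to Bluff (8 → 9). Not NE.
(Hold, Push): Side B can switch to Hold (5 → 7). Not NE.
(Hold, Walk): Side A can switch to Push (2 → 6). Not NE.
(Push, Concede): Side A can switch to Walk (7 → 8). Not NE.
(Push, Hold): Side A can switch to Hold (5 → 8). Not NE.
(The remaining 10 profiles each have a profitable deviation by the same check.)

none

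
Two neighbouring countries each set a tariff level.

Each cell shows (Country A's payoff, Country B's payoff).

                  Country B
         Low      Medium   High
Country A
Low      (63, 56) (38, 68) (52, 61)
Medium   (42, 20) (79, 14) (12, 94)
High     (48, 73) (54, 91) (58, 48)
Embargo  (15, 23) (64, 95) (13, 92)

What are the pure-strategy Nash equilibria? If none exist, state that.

For each strategy profile, look for a profitable unilateral deviation.
(Low, Low): Country B can switch to Medium (56 → 68). Not NE.
(Low, Medium): Country A can switch to Medium (38 → 79). Not NE.
(Low, High): Country A can switch to High (52 → 58). Not NE.
(Medium, Low): Country A can switch to Low (42 → 63). Not NE.
(Medium, Medium): Country B can switch to Low (14 → 20). Not NE.
(Medium, High): Country A can switch to Low (12 → 52). Not NE.
(High, Low): Country A can switch to Low (48 → 63). Not NE.
(High, Medium): Country A can switch to Medium (54 → 79). Not NE.
(The remaining 4 profiles each have a profitable deviation by the same check.)

This game has no pure Nash equilibrium.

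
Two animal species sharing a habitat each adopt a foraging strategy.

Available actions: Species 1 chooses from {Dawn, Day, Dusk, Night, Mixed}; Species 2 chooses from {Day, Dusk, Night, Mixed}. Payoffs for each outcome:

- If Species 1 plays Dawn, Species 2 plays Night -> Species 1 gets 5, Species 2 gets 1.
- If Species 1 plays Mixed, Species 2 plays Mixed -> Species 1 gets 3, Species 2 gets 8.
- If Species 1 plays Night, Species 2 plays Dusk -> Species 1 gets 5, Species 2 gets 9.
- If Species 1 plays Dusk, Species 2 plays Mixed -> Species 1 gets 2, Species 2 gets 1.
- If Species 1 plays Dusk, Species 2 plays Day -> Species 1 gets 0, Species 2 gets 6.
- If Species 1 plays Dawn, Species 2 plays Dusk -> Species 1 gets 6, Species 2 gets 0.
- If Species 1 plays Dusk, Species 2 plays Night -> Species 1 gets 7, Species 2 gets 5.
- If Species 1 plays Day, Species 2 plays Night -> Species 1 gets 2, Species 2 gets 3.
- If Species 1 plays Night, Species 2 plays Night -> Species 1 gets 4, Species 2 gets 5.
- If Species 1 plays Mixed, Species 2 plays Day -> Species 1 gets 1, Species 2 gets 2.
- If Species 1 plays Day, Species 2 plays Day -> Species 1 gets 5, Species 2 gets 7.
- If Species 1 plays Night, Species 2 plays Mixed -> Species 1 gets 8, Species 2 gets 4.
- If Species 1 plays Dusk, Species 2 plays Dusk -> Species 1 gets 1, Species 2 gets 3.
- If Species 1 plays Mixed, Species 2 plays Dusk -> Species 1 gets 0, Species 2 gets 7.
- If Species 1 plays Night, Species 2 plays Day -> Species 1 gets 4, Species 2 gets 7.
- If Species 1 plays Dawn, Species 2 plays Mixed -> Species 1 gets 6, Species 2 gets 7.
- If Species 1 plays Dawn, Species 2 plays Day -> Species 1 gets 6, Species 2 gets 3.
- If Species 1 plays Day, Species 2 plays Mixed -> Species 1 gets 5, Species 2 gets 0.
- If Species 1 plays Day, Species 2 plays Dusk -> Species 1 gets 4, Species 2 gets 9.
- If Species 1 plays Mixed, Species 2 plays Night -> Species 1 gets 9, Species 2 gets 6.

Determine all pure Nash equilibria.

(Dawn, Day): Species 2 can switch to Mixed (3 → 7). Not NE.
(Dawn, Dusk): Species 2 can switch to Day (0 → 3). Not NE.
(Dawn, Night): Species 1 can switch to Dusk (5 → 7). Not NE.
(Dawn, Mixed): Species 1 can switch to Night (6 → 8). Not NE.
(Day, Day): Species 1 can switch to Dawn (5 → 6). Not NE.
(Day, Dusk): Species 1 can switch to Dawn (4 → 6). Not NE.
(The remaining 14 profiles each have a profitable deviation by the same check.)

This game has no pure Nash equilibrium.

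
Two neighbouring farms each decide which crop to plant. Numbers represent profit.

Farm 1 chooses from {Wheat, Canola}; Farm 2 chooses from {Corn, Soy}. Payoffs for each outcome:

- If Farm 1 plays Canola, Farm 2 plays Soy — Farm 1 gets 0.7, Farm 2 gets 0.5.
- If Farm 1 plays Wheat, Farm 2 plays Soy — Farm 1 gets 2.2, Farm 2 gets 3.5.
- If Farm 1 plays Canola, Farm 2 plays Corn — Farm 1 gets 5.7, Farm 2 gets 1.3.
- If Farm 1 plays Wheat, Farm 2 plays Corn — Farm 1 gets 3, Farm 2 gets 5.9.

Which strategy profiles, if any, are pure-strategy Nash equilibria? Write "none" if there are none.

Mark each player's best response to every combination of opponents' strategies; a profile where every player is best-responding is a pure Nash equilibrium.
Farm 1 against Corn: payoffs 3, 5.7 → best response Canola.
Farm 1 against Soy: payoffs 2.2, 0.7 → best response Wheat.
Farm 2 against Wheat: payoffs 5.9, 3.5 → best response Corn.
Farm 2 against Canola: payoffs 1.3, 0.5 → best response Corn.
Mutual best responses: (Canola, Corn).

(Canola, Corn)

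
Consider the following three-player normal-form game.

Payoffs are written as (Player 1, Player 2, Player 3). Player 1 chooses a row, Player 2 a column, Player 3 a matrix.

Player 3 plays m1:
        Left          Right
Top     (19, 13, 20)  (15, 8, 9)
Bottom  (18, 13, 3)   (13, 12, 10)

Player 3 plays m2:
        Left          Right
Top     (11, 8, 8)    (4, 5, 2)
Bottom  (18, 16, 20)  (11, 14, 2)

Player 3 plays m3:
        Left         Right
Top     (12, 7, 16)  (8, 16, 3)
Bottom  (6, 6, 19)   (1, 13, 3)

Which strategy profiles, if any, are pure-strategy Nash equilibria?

(Top, Left, m1): Player 1 gets 19, best alternative 18; Player 2 gets 13, best alternative 8; Player 3 gets 20, best alternative 16. No profitable deviation — NE.
(Top, Left, m2): Player 1 can switch to Bottom (11 → 18). Not NE.
(Top, Left, m3): Player 2 can switch to Right (7 → 16). Not NE.
(Top, Right, m1): Player 2 can switch to Left (8 → 13). Not NE.
(Top, Right, m2): Player 1 can switch to Bottom (4 → 11). Not NE.
(Top, Right, m3): Player 3 can switch to m1 (3 → 9). Not NE.
(Bottom, Left, m1): Player 1 can switch to Top (18 → 19). Not NE.
(Bottom, Left, m2): Player 1 gets 18, best alternative 11; Player 2 gets 16, best alternative 14; Player 3 gets 20, best alternative 19. No profitable deviation — NE.
(The remaining 4 profiles each have a profitable deviation by the same check.)

(Top, Left, m1) and (Bottom, Left, m2)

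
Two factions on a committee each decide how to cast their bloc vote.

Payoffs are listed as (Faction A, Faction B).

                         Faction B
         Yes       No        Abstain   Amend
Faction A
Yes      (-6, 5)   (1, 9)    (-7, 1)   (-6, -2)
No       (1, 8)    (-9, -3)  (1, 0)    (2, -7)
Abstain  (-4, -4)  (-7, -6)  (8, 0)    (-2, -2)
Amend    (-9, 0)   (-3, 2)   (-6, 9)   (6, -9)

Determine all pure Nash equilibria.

Faction A against Yes: payoffs -6, 1, -4, -9 → best response No.
Faction A against No: payoffs 1, -9, -7, -3 → best response Yes.
Faction A against Abstain: payoffs -7, 1, 8, -6 → best response Abstain.
Faction A against Amend: payoffs -6, 2, -2, 6 → best response Amend.
Faction B against Yes: payoffs 5, 9, 1, -2 → best response No.
Faction B against No: payoffs 8, -3, 0, -7 → best response Yes.
Faction B against Abstain: payoffs -4, -6, 0, -2 → best response Abstain.
Faction B against Amend: payoffs 0, 2, 9, -9 → best response Abstain.
Mutual best responses: (Yes, No); (No, Yes); (Abstain, Abstain).

The pure Nash equilibria are (Yes, No) and (No, Yes) and (Abstain, Abstain).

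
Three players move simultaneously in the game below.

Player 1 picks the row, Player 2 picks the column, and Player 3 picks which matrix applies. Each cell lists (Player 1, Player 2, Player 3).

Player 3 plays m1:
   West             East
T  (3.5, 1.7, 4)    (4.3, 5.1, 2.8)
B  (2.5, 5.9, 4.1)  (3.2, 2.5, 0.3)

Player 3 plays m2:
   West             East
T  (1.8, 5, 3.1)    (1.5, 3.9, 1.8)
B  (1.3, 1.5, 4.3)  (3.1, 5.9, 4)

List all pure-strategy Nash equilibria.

Pure-strategy Nash equilibria: (T, East, m1); (B, East, m2)

Mark each player's best response to every combination of opponents' strategies; a profile where every player is best-responding is a pure Nash equilibrium.
Player 1 against (West, m1): payoffs 3.5, 2.5 → best response T.
Player 1 against (West, m2): payoffs 1.8, 1.3 → best response T.
Player 1 against (East, m1): payoffs 4.3, 3.2 → best response T.
Player 1 against (East, m2): payoffs 1.5, 3.1 → best response B.
Player 2 against (T, m1): payoffs 1.7, 5.1 → best response East.
Player 2 against (T, m2): payoffs 5, 3.9 → best response West.
Player 2 against (B, m1): payoffs 5.9, 2.5 → best response West.
Player 2 against (B, m2): payoffs 1.5, 5.9 → best response East.
Player 3 against (T, West): payoffs 4, 3.1 → best response m1.
Player 3 against (T, East): payoffs 2.8, 1.8 → best response m1.
Player 3 against (B, West): payoffs 4.1, 4.3 → best response m2.
Player 3 against (B, East): payoffs 0.3, 4 → best response m2.
Mutual best responses: (T, East, m1); (B, East, m2).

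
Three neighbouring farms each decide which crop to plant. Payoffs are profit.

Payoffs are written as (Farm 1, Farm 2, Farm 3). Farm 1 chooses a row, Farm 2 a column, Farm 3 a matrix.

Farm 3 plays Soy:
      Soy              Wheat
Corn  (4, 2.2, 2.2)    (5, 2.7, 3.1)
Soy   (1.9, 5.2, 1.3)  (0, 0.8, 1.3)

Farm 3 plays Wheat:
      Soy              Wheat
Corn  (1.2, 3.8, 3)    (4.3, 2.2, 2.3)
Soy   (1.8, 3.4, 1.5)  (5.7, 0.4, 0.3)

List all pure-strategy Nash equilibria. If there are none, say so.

The pure Nash equilibria are (Corn, Wheat, Soy), (Soy, Soy, Wheat).

(Corn, Soy, Soy): Farm 2 can switch to Wheat (2.2 → 2.7). Not NE.
(Corn, Soy, Wheat): Farm 1 can switch to Soy (1.2 → 1.8). Not NE.
(Corn, Wheat, Soy): Farm 1 gets 5, best alternative 0; Farm 2 gets 2.7, best alternative 2.2; Farm 3 gets 3.1, best alternative 2.3. No profitable deviation — NE.
(Corn, Wheat, Wheat): Farm 1 can switch to Soy (4.3 → 5.7). Not NE.
(Soy, Soy, Soy): Farm 1 can switch to Corn (1.9 → 4). Not NE.
(Soy, Soy, Wheat): Farm 1 gets 1.8, best alternative 1.2; Farm 2 gets 3.4, best alternative 0.4; Farm 3 gets 1.5, best alternative 1.3. No profitable deviation — NE.
(Soy, Wheat, Soy): Farm 1 can switch to Corn (0 → 5). Not NE.
(Soy, Wheat, Wheat): Farm 2 can switch to Soy (0.4 → 3.4). Not NE.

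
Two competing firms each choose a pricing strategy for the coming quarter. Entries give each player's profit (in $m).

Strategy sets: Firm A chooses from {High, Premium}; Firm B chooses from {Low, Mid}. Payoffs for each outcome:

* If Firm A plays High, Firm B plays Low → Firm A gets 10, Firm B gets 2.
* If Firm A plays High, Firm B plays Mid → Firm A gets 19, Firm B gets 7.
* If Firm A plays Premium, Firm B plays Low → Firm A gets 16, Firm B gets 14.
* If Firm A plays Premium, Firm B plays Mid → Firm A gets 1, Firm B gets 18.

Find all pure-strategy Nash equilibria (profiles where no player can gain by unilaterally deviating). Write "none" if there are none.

(High, Low): Firm A can switch to Premium (10 → 16). Not NE.
(High, Mid): Firm A gets 19, best alternative 1; Firm B gets 7, best alternative 2. No profitable deviation — NE.
(Premium, Low): Firm B can switch to Mid (14 → 18). Not NE.
(Premium, Mid): Firm A can switch to High (1 → 19). Not NE.

(High, Mid)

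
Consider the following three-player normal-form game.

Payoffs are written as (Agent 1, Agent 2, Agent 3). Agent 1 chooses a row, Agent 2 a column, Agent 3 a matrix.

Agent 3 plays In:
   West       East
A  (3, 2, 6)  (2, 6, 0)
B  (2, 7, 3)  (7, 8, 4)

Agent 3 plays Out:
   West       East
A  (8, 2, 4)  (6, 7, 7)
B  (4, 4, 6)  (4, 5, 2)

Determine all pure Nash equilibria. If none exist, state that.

For each player, find the best response to each opponent profile; mutual best responses are the pure NE.
Agent 1 against (West, In): payoffs 3, 2 → best response A.
Agent 1 against (West, Out): payoffs 8, 4 → best response A.
Agent 1 against (East, In): payoffs 2, 7 → best response B.
Agent 1 against (East, Out): payoffs 6, 4 → best response A.
Agent 2 against (A, In): payoffs 2, 6 → best response East.
Agent 2 against (A, Out): payoffs 2, 7 → best response East.
Agent 2 against (B, In): payoffs 7, 8 → best response East.
Agent 2 against (B, Out): payoffs 4, 5 → best response East.
Agent 3 against (A, West): payoffs 6, 4 → best response In.
Agent 3 against (A, East): payoffs 0, 7 → best response Out.
Agent 3 against (B, West): payoffs 3, 6 → best response Out.
Agent 3 against (B, East): payoffs 4, 2 → best response In.
Mutual best responses: (A, East, Out); (B, East, In).

Pure-strategy Nash equilibria: (A, East, Out); (B, East, In)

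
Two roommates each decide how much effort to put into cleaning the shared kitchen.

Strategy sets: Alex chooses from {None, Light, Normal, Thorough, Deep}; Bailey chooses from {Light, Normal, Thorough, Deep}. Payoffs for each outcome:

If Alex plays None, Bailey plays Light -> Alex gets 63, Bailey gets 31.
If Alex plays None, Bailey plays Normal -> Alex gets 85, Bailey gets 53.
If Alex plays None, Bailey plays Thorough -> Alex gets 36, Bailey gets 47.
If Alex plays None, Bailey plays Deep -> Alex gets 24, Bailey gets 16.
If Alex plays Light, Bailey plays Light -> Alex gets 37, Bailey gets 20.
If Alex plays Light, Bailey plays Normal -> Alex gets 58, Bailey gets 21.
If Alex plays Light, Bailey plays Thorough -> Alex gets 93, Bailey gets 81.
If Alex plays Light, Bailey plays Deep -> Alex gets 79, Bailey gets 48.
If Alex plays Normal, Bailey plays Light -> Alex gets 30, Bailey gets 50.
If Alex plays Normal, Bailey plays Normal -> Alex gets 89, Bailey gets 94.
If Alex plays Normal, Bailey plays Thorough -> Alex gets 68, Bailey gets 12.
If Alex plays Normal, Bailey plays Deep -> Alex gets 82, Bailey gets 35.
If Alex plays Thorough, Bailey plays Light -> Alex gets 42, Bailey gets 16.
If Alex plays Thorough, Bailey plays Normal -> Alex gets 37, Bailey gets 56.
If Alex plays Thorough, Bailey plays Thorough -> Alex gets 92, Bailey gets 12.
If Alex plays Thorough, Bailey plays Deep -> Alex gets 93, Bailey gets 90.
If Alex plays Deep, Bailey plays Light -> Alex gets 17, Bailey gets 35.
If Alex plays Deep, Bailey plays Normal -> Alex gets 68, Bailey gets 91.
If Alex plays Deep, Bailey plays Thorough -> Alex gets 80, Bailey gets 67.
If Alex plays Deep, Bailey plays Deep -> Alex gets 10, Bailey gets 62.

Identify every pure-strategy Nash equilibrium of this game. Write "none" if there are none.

Mark each player's best response to every combination of opponents' strategies; a profile where every player is best-responding is a pure Nash equilibrium.
Alex against Light: payoffs 63, 37, 30, 42, 17 → best response None.
Alex against Normal: payoffs 85, 58, 89, 37, 68 → best response Normal.
Alex against Thorough: payoffs 36, 93, 68, 92, 80 → best response Light.
Alex against Deep: payoffs 24, 79, 82, 93, 10 → best response Thorough.
Bailey against None: payoffs 31, 53, 47, 16 → best response Normal.
Bailey against Light: payoffs 20, 21, 81, 48 → best response Thorough.
Bailey against Normal: payoffs 50, 94, 12, 35 → best response Normal.
Bailey against Thorough: payoffs 16, 56, 12, 90 → best response Deep.
Bailey against Deep: payoffs 35, 91, 67, 62 → best response Normal.
Mutual best responses: (Light, Thorough); (Normal, Normal); (Thorough, Deep).

Pure-strategy Nash equilibria: (Light, Thorough), (Normal, Normal), (Thorough, Deep)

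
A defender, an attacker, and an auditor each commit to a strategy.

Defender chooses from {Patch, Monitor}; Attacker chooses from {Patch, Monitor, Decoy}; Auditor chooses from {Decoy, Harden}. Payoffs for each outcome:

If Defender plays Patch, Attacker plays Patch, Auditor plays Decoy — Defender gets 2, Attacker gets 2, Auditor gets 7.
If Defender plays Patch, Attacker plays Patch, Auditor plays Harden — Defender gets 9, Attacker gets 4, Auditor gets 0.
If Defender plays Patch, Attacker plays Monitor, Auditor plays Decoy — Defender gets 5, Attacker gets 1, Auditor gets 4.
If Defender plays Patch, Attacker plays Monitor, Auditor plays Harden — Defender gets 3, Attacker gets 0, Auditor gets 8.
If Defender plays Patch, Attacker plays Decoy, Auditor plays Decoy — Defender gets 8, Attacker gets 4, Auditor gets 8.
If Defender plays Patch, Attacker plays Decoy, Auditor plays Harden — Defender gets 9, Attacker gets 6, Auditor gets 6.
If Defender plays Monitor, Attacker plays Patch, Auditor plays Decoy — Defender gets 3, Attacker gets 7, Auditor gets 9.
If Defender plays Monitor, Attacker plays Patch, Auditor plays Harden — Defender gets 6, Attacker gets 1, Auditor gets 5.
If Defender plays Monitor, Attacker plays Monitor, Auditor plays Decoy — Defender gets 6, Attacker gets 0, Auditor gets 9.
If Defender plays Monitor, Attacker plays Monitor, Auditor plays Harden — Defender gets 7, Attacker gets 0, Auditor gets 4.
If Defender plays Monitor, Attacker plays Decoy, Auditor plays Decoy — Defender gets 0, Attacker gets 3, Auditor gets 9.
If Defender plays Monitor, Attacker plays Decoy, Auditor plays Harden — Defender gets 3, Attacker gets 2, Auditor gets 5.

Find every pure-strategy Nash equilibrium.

The pure Nash equilibria are (Patch, Decoy, Decoy); (Monitor, Patch, Decoy).

Mark each player's best response to every combination of opponents' strategies; a profile where every player is best-responding is a pure Nash equilibrium.
Defender against (Patch, Decoy): payoffs 2, 3 → best response Monitor.
Defender against (Patch, Harden): payoffs 9, 6 → best response Patch.
Defender against (Monitor, Decoy): payoffs 5, 6 → best response Monitor.
Defender against (Monitor, Harden): payoffs 3, 7 → best response Monitor.
Defender against (Decoy, Decoy): payoffs 8, 0 → best response Patch.
Defender against (Decoy, Harden): payoffs 9, 3 → best response Patch.
Attacker against (Patch, Decoy): payoffs 2, 1, 4 → best response Decoy.
Attacker against (Patch, Harden): payoffs 4, 0, 6 → best response Decoy.
Attacker against (Monitor, Decoy): payoffs 7, 0, 3 → best response Patch.
Attacker against (Monitor, Harden): payoffs 1, 0, 2 → best response Decoy.
Auditor against (Patch, Patch): payoffs 7, 0 → best response Decoy.
Auditor against (Patch, Monitor): payoffs 4, 8 → best response Harden.
Auditor against (Patch, Decoy): payoffs 8, 6 → best response Decoy.
Auditor against (Monitor, Patch): payoffs 9, 5 → best response Decoy.
Auditor against (Monitor, Monitor): payoffs 9, 4 → best response Decoy.
Auditor against (Monitor, Decoy): payoffs 9, 5 → best response Decoy.
Mutual best responses: (Patch, Decoy, Decoy); (Monitor, Patch, Decoy).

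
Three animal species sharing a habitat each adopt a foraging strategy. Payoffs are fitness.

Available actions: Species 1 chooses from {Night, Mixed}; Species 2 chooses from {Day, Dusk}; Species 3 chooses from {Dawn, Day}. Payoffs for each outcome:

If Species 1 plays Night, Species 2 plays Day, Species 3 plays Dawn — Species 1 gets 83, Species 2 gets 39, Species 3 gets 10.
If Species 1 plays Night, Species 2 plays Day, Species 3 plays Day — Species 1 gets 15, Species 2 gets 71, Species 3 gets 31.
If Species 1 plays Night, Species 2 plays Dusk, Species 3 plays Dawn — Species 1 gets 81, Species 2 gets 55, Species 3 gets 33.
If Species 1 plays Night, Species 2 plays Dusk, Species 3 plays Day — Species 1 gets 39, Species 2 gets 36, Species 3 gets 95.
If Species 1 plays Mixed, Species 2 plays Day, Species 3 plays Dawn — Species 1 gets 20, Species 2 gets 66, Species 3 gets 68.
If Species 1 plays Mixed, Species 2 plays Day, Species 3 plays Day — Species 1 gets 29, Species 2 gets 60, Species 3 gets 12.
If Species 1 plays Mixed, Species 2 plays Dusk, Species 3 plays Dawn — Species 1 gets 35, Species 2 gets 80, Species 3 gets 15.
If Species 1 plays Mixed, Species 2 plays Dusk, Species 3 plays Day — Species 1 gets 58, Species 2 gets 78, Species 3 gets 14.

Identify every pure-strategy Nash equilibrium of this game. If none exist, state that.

This game has no pure Nash equilibrium.

(Night, Day, Dawn): Species 2 can switch to Dusk (39 → 55). Not NE.
(Night, Day, Day): Species 1 can switch to Mixed (15 → 29). Not NE.
(Night, Dusk, Dawn): Species 3 can switch to Day (33 → 95). Not NE.
(Night, Dusk, Day): Species 1 can switch to Mixed (39 → 58). Not NE.
(Mixed, Day, Dawn): Species 1 can switch to Night (20 → 83). Not NE.
(Mixed, Day, Day): Species 2 can switch to Dusk (60 → 78). Not NE.
(The remaining 2 profiles each have a profitable deviation by the same check.)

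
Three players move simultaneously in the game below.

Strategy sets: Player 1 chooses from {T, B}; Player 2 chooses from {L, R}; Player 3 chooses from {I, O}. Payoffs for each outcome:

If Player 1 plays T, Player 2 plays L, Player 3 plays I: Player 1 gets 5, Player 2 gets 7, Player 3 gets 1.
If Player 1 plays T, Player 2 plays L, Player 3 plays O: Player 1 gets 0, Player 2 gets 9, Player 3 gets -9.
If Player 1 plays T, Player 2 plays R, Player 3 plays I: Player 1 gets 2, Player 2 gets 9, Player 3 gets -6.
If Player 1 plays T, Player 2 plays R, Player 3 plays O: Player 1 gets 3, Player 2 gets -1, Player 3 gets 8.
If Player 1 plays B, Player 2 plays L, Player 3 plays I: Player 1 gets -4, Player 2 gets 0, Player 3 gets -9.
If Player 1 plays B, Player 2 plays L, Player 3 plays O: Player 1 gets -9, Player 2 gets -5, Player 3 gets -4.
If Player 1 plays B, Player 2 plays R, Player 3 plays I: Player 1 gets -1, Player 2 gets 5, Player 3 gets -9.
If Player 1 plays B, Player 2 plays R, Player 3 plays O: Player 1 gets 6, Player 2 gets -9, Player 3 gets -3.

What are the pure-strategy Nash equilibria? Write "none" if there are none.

No pure-strategy Nash equilibrium.

For each player, find the best response to each opponent profile; mutual best responses are the pure NE.
Player 1 against (L, I): payoffs 5, -4 → best response T.
Player 1 against (L, O): payoffs 0, -9 → best response T.
Player 1 against (R, I): payoffs 2, -1 → best response T.
Player 1 against (R, O): payoffs 3, 6 → best response B.
Player 2 against (T, I): payoffs 7, 9 → best response R.
Player 2 against (T, O): payoffs 9, -1 → best response L.
Player 2 against (B, I): payoffs 0, 5 → best response R.
Player 2 against (B, O): payoffs -5, -9 → best response L.
Player 3 against (T, L): payoffs 1, -9 → best response I.
Player 3 against (T, R): payoffs -6, 8 → best response O.
Player 3 against (B, L): payoffs -9, -4 → best response O.
Player 3 against (B, R): payoffs -9, -3 → best response O.
No profile is a mutual best response for all players.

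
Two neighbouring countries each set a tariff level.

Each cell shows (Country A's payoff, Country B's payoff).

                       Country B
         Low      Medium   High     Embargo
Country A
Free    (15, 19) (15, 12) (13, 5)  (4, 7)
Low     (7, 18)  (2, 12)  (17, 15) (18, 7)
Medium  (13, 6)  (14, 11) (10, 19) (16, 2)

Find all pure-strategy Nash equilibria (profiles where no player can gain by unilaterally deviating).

Check each profile: it is a Nash equilibrium iff no player can strictly gain by switching unilaterally.
(Free, Low): Country A gets 15, best alternative 13; Country B gets 19, best alternative 12. No profitable deviation — NE.
(Free, Medium): Country B can switch to Low (12 → 19). Not NE.
(Free, High): Country A can switch to Low (13 → 17). Not NE.
(Free, Embargo): Country A can switch to Low (4 → 18). Not NE.
(Low, Low): Country A can switch to Free (7 → 15). Not NE.
(Low, Medium): Country A can switch to Free (2 → 15). Not NE.
(Low, High): Country B can switch to Low (15 → 18). Not NE.
(Low, Embargo): Country B can switch to Low (7 → 18). Not NE.
(Medium, Low): Country A can switch to Free (13 → 15). Not NE.
(The remaining 3 profiles each have a profitable deviation by the same check.)

(Free, Low)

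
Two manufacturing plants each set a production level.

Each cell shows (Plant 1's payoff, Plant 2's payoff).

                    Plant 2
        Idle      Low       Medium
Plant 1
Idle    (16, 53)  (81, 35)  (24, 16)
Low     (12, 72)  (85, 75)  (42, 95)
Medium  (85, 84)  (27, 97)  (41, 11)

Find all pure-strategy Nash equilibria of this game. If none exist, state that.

(Low, Medium)

Check each profile: it is a Nash equilibrium iff no player can strictly gain by switching unilaterally.
(Idle, Idle): Plant 1 can switch to Medium (16 → 85). Not NE.
(Idle, Low): Plant 1 can switch to Low (81 → 85). Not NE.
(Idle, Medium): Plant 1 can switch to Low (24 → 42). Not NE.
(Low, Idle): Plant 1 can switch to Idle (12 → 16). Not NE.
(Low, Low): Plant 2 can switch to Medium (75 → 95). Not NE.
(Low, Medium): Plant 1 gets 42, best alternative 41; Plant 2 gets 95, best alternative 75. No profitable deviation — NE.
(Medium, Idle): Plant 2 can switch to Low (84 → 97). Not NE.
(Medium, Low): Plant 1 can switch to Idle (27 → 81). Not NE.
(Medium, Medium): Plant 1 can switch to Low (41 → 42). Not NE.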